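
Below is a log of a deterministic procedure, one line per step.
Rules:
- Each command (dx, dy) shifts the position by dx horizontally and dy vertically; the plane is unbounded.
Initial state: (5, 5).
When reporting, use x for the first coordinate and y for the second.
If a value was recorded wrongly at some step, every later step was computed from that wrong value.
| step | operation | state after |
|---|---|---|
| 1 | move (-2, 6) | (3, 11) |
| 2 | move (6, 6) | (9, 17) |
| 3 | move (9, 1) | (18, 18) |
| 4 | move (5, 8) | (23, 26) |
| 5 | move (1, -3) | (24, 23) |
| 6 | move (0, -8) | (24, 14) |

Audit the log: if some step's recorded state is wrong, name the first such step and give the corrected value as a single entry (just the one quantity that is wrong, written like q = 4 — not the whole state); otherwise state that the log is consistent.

1. x = 5 + (-2) = 3, y = 5 + (6) = 11 (agrees with the log)
2. x = 3 + (6) = 9, y = 11 + (6) = 17 (consistent with the log)
3. x = 9 + (9) = 18, y = 17 + (1) = 18 (confirmed correct)
4. x = 18 + (5) = 23, y = 18 + (8) = 26 (exactly as logged)
5. x = 23 + (1) = 24, y = 26 + (-3) = 23 (agrees with the log)
6. x = 24 + (0) = 24, y = 23 + (-8) = 15 (the recorded entry deviates here)
So the first discrepancy is step 6, where the right value is y = 15.

step 6, y = 15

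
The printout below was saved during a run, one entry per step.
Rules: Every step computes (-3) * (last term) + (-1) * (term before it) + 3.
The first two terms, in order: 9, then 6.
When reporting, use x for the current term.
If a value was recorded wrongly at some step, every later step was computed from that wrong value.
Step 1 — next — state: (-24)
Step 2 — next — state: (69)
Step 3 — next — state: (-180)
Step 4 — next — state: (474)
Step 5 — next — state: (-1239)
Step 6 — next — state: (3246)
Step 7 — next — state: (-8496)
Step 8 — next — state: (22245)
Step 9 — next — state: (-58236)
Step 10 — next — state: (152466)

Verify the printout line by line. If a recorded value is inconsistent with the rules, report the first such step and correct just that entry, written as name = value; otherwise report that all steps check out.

no error

1. x = -3*(6) + (-1)*(9) + (3) = -24 (checks out)
2. x = -3*(-24) + (-1)*(6) + (3) = 69 (same as recorded)
3. x = -3*(69) + (-1)*(-24) + (3) = -180 (in agreement)
4. x = -3*(-180) + (-1)*(69) + (3) = 474 (in agreement)
5. x = -3*(474) + (-1)*(-180) + (3) = -1239 (same as recorded)
6. x = -3*(-1239) + (-1)*(474) + (3) = 3246 (confirmed correct)
7. x = -3*(3246) + (-1)*(-1239) + (3) = -8496 (matches)
8. x = -3*(-8496) + (-1)*(3246) + (3) = 22245 (matches)
9. x = -3*(22245) + (-1)*(-8496) + (3) = -58236 (confirmed correct)
10. x = -3*(-58236) + (-1)*(22245) + (3) = 152466 (agrees with the printout)
All steps check out; nothing to correct.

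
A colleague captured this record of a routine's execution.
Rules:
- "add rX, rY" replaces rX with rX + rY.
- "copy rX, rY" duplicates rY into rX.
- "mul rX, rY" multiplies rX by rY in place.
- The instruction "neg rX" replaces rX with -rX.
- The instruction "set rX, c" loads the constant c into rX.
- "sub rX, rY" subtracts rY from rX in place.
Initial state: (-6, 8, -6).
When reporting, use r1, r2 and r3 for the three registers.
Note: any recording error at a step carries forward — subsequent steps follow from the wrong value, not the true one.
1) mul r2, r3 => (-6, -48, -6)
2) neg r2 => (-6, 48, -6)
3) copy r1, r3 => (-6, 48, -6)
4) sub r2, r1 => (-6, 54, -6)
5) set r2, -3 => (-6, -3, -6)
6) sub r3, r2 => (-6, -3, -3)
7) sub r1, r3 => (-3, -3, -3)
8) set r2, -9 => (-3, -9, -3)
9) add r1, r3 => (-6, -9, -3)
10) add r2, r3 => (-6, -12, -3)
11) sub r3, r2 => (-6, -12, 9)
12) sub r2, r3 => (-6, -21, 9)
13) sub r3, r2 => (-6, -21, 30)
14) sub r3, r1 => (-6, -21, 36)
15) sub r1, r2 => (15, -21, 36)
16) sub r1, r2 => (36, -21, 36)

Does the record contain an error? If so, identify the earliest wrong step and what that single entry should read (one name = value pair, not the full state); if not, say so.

no error

1. r2 = 8 * -6 = -48 (exactly as logged)
2. r2 = -(-48) = 48 (consistent with the record)
3. r1 = -6 (verified)
4. r2 = 48 - -6 = 54 (in agreement)
5. r2 = -3 (exactly as logged)
6. r3 = -6 - -3 = -3 (matches)
7. r1 = -6 - -3 = -3 (checks out)
8. r2 = -9 (in agreement)
9. r1 = -3 + -3 = -6 (matches)
10. r2 = -9 + -3 = -12 (exactly as logged)
11. r3 = -3 - -12 = 9 (checks out)
12. r2 = -12 - 9 = -21 (matches)
13. r3 = 9 - -21 = 30 (exactly as logged)
14. r3 = 30 - -6 = 36 (exactly as logged)
15. r1 = -6 - -21 = 15 (matches)
16. r1 = 15 - -21 = 36 (verified)
No step deviates from the rules.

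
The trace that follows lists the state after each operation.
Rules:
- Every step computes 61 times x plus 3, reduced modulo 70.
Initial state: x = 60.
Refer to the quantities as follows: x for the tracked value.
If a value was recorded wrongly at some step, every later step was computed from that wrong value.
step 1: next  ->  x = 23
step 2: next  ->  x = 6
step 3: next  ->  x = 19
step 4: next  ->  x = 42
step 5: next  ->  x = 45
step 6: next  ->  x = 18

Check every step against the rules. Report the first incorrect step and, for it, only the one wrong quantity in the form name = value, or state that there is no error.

no error

Recomputing the run from the initial state:
step 1: x = 23
step 2: x = 6
step 3: x = 19
step 4: x = 42
step 5: x = 45
step 6: x = 18
This matches the trace at every step.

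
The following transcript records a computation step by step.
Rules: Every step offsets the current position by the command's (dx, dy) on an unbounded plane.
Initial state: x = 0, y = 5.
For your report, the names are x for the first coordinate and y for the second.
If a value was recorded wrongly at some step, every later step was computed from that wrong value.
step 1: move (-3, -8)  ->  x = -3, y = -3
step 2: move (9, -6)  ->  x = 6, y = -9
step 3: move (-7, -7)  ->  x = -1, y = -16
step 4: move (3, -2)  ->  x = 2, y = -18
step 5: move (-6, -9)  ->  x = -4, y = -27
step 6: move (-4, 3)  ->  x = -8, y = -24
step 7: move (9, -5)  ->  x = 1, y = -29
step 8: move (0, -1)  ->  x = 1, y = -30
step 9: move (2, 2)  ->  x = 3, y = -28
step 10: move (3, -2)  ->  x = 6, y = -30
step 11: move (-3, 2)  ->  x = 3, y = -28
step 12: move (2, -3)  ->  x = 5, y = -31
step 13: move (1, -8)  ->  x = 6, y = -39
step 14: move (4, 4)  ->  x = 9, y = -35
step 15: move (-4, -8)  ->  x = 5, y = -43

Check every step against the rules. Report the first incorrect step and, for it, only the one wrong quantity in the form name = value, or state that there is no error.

step 1: x = 0 + (-3) = -3, y = 5 + (-8) = -3 -> consistent with the transcript
step 2: x = -3 + (9) = 6, y = -3 + (-6) = -9 -> matches
step 3: x = 6 + (-7) = -1, y = -9 + (-7) = -16 -> no discrepancy
step 4: x = -1 + (3) = 2, y = -16 + (-2) = -18 -> confirmed correct
step 5: x = 2 + (-6) = -4, y = -18 + (-9) = -27 -> agrees with the transcript
step 6: x = -4 + (-4) = -8, y = -27 + (3) = -24 -> agrees with the transcript
step 7: x = -8 + (9) = 1, y = -24 + (-5) = -29 -> checks out
step 8: x = 1 + (0) = 1, y = -29 + (-1) = -30 -> no discrepancy
step 9: x = 1 + (2) = 3, y = -30 + (2) = -28 -> consistent with the transcript
step 10: x = 3 + (3) = 6, y = -28 + (-2) = -30 -> agrees with the transcript
step 11: x = 6 + (-3) = 3, y = -30 + (2) = -28 -> in agreement
step 12: x = 3 + (2) = 5, y = -28 + (-3) = -31 -> agrees with the transcript
step 13: x = 5 + (1) = 6, y = -31 + (-8) = -39 -> same as recorded
step 14: x = 6 + (4) = 10, y = -39 + (4) = -35 -> the entry is off here
Conclusion: step 14 carries the first error; the entry should be x = 10.

step 14, x = 10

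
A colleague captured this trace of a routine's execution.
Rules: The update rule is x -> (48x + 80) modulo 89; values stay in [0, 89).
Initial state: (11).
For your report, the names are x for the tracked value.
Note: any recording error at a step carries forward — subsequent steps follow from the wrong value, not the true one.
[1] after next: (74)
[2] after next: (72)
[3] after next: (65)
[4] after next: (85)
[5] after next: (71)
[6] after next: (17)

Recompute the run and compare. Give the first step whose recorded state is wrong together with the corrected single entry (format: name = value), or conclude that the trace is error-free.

step 5, x = 66

Recomputing the run from the initial state:
step 1: x = 74
step 2: x = 72
step 3: x = 65
step 4: x = 85
step 5: x = 66
step 6: x = 44
The first disagreement with the trace is at step 5, where the value should be x = 66.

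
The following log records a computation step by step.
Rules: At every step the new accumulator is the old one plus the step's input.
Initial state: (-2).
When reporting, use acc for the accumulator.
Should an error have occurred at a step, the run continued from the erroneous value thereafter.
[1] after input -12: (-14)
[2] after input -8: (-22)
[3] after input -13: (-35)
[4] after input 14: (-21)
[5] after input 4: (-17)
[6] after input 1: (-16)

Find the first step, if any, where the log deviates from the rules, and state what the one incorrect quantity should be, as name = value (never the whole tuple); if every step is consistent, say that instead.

no error

Recomputing the run from the initial state:
step 1: acc = -14
step 2: acc = -22
step 3: acc = -35
step 4: acc = -21
step 5: acc = -17
step 6: acc = -16
This matches the log at every step.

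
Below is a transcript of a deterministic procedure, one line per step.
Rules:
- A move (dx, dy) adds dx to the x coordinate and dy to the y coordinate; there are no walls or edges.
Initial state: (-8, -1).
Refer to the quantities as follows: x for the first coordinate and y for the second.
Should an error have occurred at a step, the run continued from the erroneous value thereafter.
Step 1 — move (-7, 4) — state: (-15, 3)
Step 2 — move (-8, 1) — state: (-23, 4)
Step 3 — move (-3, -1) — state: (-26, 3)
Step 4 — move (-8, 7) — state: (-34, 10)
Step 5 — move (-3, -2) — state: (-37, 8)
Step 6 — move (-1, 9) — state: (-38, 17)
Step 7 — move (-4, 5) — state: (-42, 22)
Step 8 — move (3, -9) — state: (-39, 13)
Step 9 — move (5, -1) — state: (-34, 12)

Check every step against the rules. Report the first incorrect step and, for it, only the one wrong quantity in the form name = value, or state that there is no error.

no error

step 1: x = -8 + (-7) = -15, y = -1 + (4) = 3 -> consistent with the transcript
step 2: x = -15 + (-8) = -23, y = 3 + (1) = 4 -> no discrepancy
step 3: x = -23 + (-3) = -26, y = 4 + (-1) = 3 -> confirmed correct
step 4: x = -26 + (-8) = -34, y = 3 + (7) = 10 -> in agreement
step 5: x = -34 + (-3) = -37, y = 10 + (-2) = 8 -> confirmed correct
step 6: x = -37 + (-1) = -38, y = 8 + (9) = 17 -> in agreement
step 7: x = -38 + (-4) = -42, y = 17 + (5) = 22 -> checks out
step 8: x = -42 + (3) = -39, y = 22 + (-9) = 13 -> no discrepancy
step 9: x = -39 + (5) = -34, y = 13 + (-1) = 12 -> confirmed correct
All steps check out; nothing to correct.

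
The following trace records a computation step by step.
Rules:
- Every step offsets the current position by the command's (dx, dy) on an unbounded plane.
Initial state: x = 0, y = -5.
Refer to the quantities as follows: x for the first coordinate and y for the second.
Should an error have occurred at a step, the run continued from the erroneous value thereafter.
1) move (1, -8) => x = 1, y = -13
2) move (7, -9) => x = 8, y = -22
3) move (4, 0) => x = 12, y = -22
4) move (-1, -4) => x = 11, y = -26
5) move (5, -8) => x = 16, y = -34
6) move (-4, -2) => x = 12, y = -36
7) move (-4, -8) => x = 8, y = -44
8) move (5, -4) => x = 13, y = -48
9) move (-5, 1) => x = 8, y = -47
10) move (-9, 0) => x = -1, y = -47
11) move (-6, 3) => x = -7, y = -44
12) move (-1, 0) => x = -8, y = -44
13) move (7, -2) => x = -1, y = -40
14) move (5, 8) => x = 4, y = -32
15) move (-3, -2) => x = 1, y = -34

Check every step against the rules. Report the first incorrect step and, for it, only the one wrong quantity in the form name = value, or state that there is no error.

step 13, y = -46

Recomputing the run from the initial state:
step 1: x = 1, y = -13
step 2: x = 8, y = -22
step 3: x = 12, y = -22
step 4: x = 11, y = -26
step 5: x = 16, y = -34
step 6: x = 12, y = -36
step 7: x = 8, y = -44
step 8: x = 13, y = -48
step 9: x = 8, y = -47
step 10: x = -1, y = -47
step 11: x = -7, y = -44
step 12: x = -8, y = -44
step 13: x = -1, y = -46
step 14: x = 4, y = -38
step 15: x = 1, y = -40
The first disagreement with the trace is at step 13, where the value should be y = -46.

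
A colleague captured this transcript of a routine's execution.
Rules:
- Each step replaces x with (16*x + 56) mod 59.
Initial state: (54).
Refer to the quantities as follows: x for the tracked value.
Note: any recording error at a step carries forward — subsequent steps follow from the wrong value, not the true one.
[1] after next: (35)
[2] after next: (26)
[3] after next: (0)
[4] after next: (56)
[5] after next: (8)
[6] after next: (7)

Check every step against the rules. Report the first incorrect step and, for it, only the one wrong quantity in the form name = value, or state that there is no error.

no error

Recomputing the run from the initial state:
step 1: x = 35
step 2: x = 26
step 3: x = 0
step 4: x = 56
step 5: x = 8
step 6: x = 7
This matches the transcript at every step.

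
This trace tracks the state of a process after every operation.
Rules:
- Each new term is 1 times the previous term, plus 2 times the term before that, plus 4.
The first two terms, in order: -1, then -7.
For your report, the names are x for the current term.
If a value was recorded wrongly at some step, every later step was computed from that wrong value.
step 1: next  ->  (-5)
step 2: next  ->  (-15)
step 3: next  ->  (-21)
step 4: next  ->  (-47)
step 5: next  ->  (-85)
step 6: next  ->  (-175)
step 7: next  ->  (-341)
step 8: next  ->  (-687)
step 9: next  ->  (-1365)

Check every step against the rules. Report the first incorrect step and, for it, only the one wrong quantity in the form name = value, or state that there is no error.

step 1: x = 1*(-7) + (2)*(-1) + (4) = -5 -> in agreement
step 2: x = 1*(-5) + (2)*(-7) + (4) = -15 -> consistent with the trace
step 3: x = 1*(-15) + (2)*(-5) + (4) = -21 -> confirmed correct
step 4: x = 1*(-21) + (2)*(-15) + (4) = -47 -> verified
step 5: x = 1*(-47) + (2)*(-21) + (4) = -85 -> checks out
step 6: x = 1*(-85) + (2)*(-47) + (4) = -175 -> checks out
step 7: x = 1*(-175) + (2)*(-85) + (4) = -341 -> verified
step 8: x = 1*(-341) + (2)*(-175) + (4) = -687 -> confirmed correct
step 9: x = 1*(-687) + (2)*(-341) + (4) = -1365 -> consistent with the trace
Every step is consistent.

no error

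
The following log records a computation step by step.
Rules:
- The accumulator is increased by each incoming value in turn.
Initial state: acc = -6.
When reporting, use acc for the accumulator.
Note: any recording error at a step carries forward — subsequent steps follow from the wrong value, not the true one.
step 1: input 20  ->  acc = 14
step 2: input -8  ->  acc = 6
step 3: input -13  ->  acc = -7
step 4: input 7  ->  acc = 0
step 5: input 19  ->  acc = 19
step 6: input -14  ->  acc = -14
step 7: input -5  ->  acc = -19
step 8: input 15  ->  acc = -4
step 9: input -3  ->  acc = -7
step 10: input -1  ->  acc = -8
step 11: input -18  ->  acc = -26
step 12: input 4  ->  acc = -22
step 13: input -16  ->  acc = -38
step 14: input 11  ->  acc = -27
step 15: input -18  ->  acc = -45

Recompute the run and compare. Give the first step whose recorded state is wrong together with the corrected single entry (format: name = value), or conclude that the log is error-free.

step 6, acc = 5

Recomputing the run from the initial state:
step 1: acc = 14
step 2: acc = 6
step 3: acc = -7
step 4: acc = 0
step 5: acc = 19
step 6: acc = 5
step 7: acc = 0
step 8: acc = 15
step 9: acc = 12
step 10: acc = 11
step 11: acc = -7
step 12: acc = -3
step 13: acc = -19
step 14: acc = -8
step 15: acc = -26
The first disagreement with the log is at step 6, where the value should be acc = 5.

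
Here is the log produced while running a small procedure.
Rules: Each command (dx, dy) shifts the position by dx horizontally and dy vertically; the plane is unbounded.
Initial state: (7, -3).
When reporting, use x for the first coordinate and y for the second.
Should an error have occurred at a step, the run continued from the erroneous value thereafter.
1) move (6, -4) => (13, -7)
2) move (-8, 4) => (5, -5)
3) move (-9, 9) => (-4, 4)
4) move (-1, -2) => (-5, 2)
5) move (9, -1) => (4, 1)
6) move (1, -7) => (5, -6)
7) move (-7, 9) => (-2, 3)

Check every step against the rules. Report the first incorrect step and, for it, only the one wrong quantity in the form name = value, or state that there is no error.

Recomputing the run from the initial state:
step 1: x = 13, y = -7
step 2: x = 5, y = -3
step 3: x = -4, y = 6
step 4: x = -5, y = 4
step 5: x = 4, y = 3
step 6: x = 5, y = -4
step 7: x = -2, y = 5
The first disagreement with the log is at step 2, where the value should be y = -3.

step 2, y = -3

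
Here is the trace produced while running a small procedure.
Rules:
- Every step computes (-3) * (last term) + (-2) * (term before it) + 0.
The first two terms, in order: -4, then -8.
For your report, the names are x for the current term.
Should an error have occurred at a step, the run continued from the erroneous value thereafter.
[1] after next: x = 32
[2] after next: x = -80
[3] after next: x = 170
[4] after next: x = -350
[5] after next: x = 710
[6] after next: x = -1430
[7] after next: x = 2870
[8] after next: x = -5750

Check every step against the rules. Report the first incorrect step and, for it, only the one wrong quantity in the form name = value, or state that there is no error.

step 3, x = 176

Step 1: x = -3*(-8) + (-2)*(-4) + (0) = 32 — consistent with the trace.
Step 2: x = -3*(32) + (-2)*(-8) + (0) = -80 — agrees with the trace.
Step 3: x = -3*(-80) + (-2)*(32) + (0) = 176 — not what was recorded.
First incorrect step: 3; the correct value is x = 176.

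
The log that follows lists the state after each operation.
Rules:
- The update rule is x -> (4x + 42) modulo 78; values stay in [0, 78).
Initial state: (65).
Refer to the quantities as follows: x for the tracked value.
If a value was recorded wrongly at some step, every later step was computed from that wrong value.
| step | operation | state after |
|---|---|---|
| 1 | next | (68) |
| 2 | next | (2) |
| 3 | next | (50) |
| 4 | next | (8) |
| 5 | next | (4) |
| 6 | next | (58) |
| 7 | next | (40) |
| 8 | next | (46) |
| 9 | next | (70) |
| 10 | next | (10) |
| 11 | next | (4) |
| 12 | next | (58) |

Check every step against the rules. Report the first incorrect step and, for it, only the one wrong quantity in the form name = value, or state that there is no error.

1. x = (4*65 + 42) mod 78 = 68 (in agreement)
2. x = (4*68 + 42) mod 78 = 2 (matches)
3. x = (4*2 + 42) mod 78 = 50 (agrees with the log)
4. x = (4*50 + 42) mod 78 = 8 (exactly as logged)
5. x = (4*8 + 42) mod 78 = 74 (first mismatch against the log)
First deviation found at step 5; the corrected entry is x = 74.

step 5, x = 74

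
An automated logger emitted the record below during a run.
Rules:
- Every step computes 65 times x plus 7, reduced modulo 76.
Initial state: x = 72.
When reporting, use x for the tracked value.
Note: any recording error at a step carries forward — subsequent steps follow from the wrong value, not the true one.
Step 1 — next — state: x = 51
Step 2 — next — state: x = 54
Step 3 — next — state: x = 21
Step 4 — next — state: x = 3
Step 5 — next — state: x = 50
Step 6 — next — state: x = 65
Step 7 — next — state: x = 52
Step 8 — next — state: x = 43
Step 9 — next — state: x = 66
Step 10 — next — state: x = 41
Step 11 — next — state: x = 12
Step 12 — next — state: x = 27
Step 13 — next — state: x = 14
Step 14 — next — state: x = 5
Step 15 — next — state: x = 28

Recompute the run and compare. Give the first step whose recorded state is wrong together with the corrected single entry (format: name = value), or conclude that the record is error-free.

Recomputing the run from the initial state:
step 1: x = 51
step 2: x = 54
step 3: x = 21
step 4: x = 4
step 5: x = 39
step 6: x = 34
step 7: x = 13
step 8: x = 16
step 9: x = 59
step 10: x = 42
step 11: x = 1
step 12: x = 72
step 13: x = 51
step 14: x = 54
step 15: x = 21
The first disagreement with the record is at step 4, where the value should be x = 4.

step 4, x = 4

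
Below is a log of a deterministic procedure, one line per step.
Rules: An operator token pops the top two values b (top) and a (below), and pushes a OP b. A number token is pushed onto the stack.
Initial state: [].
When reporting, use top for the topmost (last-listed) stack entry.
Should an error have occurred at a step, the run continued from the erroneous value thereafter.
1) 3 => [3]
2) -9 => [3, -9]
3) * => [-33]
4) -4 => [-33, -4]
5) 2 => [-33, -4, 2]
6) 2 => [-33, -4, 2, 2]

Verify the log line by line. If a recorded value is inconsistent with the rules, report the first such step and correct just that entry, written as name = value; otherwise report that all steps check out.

step 3, top = -27

Recomputing the run from the initial state:
step 1: [3]
step 2: [3, -9]
step 3: [-27]
step 4: [-27, -4]
step 5: [-27, -4, 2]
step 6: [-27, -4, 2, 2]
The first disagreement with the log is at step 3, where the value should be top = -27.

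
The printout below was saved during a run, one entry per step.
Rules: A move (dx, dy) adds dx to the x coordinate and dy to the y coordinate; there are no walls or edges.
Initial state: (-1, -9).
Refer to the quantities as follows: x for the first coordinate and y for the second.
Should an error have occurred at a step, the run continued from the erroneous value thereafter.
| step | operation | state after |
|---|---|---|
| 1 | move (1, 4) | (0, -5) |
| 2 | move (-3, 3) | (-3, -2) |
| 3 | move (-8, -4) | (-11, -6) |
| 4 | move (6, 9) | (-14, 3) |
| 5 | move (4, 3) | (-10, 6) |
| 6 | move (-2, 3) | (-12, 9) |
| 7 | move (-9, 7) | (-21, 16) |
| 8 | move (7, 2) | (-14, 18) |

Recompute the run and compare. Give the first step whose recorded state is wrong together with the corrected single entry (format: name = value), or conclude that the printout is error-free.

step 4, x = -5

1. x = -1 + (1) = 0, y = -9 + (4) = -5 (matches)
2. x = 0 + (-3) = -3, y = -5 + (3) = -2 (exactly as logged)
3. x = -3 + (-8) = -11, y = -2 + (-4) = -6 (same as recorded)
4. x = -11 + (6) = -5, y = -6 + (9) = 3 (the entry is off here)
First deviation found at step 4; the corrected entry is x = -5.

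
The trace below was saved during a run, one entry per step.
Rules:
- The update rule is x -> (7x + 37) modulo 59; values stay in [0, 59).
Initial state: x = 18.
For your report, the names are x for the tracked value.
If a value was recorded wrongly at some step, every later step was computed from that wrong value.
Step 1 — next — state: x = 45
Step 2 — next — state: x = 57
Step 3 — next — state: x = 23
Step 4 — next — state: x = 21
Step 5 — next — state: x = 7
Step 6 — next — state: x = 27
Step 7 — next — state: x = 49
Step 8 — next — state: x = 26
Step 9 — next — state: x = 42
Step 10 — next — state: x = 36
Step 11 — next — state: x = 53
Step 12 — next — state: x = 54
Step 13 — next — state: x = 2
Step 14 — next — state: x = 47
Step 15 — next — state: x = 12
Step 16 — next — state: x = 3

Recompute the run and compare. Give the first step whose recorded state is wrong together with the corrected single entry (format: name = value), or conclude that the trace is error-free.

step 1: x = (7*18 + 37) mod 59 = 45 -> matches
step 2: x = (7*45 + 37) mod 59 = 57 -> agrees with the trace
step 3: x = (7*57 + 37) mod 59 = 23 -> in agreement
step 4: x = (7*23 + 37) mod 59 = 21 -> matches
step 5: x = (7*21 + 37) mod 59 = 7 -> consistent with the trace
step 6: x = (7*7 + 37) mod 59 = 27 -> exactly as logged
step 7: x = (7*27 + 37) mod 59 = 49 -> same as recorded
step 8: x = (7*49 + 37) mod 59 = 26 -> consistent with the trace
step 9: x = (7*26 + 37) mod 59 = 42 -> exactly as logged
step 10: x = (7*42 + 37) mod 59 = 36 -> consistent with the trace
step 11: x = (7*36 + 37) mod 59 = 53 -> agrees with the trace
step 12: x = (7*53 + 37) mod 59 = 54 -> checks out
step 13: x = (7*54 + 37) mod 59 = 2 -> checks out
step 14: x = (7*2 + 37) mod 59 = 51 -> the trace has a different value
First incorrect step: 14; the correct value is x = 51.

step 14, x = 51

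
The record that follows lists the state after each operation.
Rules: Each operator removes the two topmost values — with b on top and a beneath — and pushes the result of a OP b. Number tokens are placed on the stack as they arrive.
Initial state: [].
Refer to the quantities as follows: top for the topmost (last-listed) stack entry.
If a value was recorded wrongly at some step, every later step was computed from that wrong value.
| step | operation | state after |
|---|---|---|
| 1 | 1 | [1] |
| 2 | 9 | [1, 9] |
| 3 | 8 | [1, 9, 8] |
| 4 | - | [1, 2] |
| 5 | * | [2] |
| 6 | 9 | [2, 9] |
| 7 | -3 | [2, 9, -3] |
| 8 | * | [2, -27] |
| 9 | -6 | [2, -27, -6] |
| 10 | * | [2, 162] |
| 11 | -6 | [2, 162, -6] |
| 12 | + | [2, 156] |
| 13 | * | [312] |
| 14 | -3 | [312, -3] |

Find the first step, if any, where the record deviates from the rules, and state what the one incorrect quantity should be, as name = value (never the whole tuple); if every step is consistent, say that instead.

step 4, top = 1

step 1: push 1: top = 1 -> in agreement
step 2: push 9: top = 9 -> no discrepancy
step 3: push 8: top = 8 -> checks out
step 4: 9 - 8 = 1 -> this is not what the record shows
The earliest wrong entry is at step 4: it should read top = 1.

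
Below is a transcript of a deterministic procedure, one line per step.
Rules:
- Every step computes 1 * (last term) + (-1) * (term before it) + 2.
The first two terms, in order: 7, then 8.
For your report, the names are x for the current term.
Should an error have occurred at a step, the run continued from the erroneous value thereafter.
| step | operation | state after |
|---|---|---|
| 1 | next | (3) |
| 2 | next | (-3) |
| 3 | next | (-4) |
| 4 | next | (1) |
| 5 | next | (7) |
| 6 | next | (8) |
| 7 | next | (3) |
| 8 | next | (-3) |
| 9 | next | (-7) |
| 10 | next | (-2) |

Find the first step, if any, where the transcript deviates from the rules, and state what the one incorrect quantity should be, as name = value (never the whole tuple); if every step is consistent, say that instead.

step 9, x = -4

Recomputing the run from the initial state:
step 1: x = 3
step 2: x = -3
step 3: x = -4
step 4: x = 1
step 5: x = 7
step 6: x = 8
step 7: x = 3
step 8: x = -3
step 9: x = -4
step 10: x = 1
The first disagreement with the transcript is at step 9, where the value should be x = -4.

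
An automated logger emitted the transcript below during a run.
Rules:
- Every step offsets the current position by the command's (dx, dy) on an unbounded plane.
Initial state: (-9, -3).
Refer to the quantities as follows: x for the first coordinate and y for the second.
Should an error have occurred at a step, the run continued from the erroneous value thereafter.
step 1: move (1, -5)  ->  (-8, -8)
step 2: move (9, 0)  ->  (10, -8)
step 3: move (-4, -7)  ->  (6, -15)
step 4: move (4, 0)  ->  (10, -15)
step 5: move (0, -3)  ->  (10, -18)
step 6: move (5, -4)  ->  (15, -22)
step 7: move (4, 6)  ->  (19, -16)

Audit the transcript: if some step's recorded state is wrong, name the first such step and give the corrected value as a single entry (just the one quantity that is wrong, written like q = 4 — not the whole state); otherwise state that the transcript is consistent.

Recomputing the run from the initial state:
step 1: x = -8, y = -8
step 2: x = 1, y = -8
step 3: x = -3, y = -15
step 4: x = 1, y = -15
step 5: x = 1, y = -18
step 6: x = 6, y = -22
step 7: x = 10, y = -16
The first disagreement with the transcript is at step 2, where the value should be x = 1.

step 2, x = 1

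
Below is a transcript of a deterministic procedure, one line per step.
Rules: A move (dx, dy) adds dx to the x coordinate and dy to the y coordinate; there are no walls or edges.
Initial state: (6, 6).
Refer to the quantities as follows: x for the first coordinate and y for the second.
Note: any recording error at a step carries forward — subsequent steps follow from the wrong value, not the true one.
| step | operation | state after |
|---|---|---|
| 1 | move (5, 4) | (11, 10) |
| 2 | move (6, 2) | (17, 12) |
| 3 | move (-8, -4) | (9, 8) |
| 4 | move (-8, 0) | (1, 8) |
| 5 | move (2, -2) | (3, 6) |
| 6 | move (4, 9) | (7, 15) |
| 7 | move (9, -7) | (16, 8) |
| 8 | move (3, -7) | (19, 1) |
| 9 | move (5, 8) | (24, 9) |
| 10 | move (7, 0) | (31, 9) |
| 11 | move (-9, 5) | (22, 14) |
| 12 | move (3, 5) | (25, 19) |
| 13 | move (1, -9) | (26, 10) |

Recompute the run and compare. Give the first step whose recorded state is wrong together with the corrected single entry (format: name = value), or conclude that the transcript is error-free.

step 1: x = 6 + (5) = 11, y = 6 + (4) = 10 -> matches
step 2: x = 11 + (6) = 17, y = 10 + (2) = 12 -> checks out
step 3: x = 17 + (-8) = 9, y = 12 + (-4) = 8 -> agrees with the transcript
step 4: x = 9 + (-8) = 1, y = 8 + (0) = 8 -> confirmed correct
step 5: x = 1 + (2) = 3, y = 8 + (-2) = 6 -> consistent with the transcript
step 6: x = 3 + (4) = 7, y = 6 + (9) = 15 -> verified
step 7: x = 7 + (9) = 16, y = 15 + (-7) = 8 -> confirmed correct
step 8: x = 16 + (3) = 19, y = 8 + (-7) = 1 -> in agreement
step 9: x = 19 + (5) = 24, y = 1 + (8) = 9 -> agrees with the transcript
step 10: x = 24 + (7) = 31, y = 9 + (0) = 9 -> matches
step 11: x = 31 + (-9) = 22, y = 9 + (5) = 14 -> same as recorded
step 12: x = 22 + (3) = 25, y = 14 + (5) = 19 -> matches
step 13: x = 25 + (1) = 26, y = 19 + (-9) = 10 -> agrees with the transcript
Nothing is out of place; the run is error-free.

no error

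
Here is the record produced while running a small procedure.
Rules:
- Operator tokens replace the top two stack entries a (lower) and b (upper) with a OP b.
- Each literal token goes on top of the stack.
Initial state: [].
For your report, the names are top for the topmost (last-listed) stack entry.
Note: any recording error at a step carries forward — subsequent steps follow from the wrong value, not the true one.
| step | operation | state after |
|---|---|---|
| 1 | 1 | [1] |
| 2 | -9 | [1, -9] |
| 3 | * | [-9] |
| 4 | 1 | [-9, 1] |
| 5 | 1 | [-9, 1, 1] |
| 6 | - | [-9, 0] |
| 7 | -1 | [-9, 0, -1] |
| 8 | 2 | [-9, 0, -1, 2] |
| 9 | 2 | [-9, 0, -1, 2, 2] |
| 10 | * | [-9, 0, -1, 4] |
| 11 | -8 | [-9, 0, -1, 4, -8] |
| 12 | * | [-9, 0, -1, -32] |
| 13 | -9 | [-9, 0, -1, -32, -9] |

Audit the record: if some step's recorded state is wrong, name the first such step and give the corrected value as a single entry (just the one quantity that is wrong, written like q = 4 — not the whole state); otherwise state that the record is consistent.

no error

Recomputing the run from the initial state:
step 1: [1]
step 2: [1, -9]
step 3: [-9]
step 4: [-9, 1]
step 5: [-9, 1, 1]
step 6: [-9, 0]
step 7: [-9, 0, -1]
step 8: [-9, 0, -1, 2]
step 9: [-9, 0, -1, 2, 2]
step 10: [-9, 0, -1, 4]
step 11: [-9, 0, -1, 4, -8]
step 12: [-9, 0, -1, -32]
step 13: [-9, 0, -1, -32, -9]
This matches the record at every step.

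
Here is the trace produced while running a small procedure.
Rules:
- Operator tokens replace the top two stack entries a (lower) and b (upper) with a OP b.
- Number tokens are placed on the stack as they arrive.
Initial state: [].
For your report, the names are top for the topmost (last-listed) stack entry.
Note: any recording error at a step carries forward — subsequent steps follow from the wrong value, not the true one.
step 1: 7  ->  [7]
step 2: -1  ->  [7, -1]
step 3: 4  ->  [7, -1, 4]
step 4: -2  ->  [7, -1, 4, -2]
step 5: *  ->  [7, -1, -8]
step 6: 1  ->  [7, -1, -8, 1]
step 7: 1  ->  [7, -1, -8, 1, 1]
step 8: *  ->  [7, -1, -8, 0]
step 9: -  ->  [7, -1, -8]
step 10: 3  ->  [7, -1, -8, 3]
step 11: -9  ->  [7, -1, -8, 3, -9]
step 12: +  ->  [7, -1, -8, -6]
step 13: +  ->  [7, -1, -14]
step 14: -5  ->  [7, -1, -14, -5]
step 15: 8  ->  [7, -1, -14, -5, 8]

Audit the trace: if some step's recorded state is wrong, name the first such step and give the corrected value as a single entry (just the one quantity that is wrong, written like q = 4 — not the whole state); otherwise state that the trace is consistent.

step 8, top = 1

Recomputing the run from the initial state:
step 1: [7]
step 2: [7, -1]
step 3: [7, -1, 4]
step 4: [7, -1, 4, -2]
step 5: [7, -1, -8]
step 6: [7, -1, -8, 1]
step 7: [7, -1, -8, 1, 1]
step 8: [7, -1, -8, 1]
step 9: [7, -1, -9]
step 10: [7, -1, -9, 3]
step 11: [7, -1, -9, 3, -9]
step 12: [7, -1, -9, -6]
step 13: [7, -1, -15]
step 14: [7, -1, -15, -5]
step 15: [7, -1, -15, -5, 8]
The first disagreement with the trace is at step 8, where the value should be top = 1.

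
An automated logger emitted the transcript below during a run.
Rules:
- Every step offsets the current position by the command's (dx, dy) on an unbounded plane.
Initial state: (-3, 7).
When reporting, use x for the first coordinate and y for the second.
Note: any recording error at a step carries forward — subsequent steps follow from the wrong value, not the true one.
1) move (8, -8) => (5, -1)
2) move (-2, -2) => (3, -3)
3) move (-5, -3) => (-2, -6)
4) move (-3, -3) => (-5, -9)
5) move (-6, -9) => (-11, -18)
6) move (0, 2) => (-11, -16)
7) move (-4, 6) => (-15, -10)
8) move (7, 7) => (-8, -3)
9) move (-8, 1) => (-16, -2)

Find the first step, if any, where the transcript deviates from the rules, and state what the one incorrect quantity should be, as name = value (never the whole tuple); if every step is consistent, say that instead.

no error

step 1: x = -3 + (8) = 5, y = 7 + (-8) = -1 -> same as recorded
step 2: x = 5 + (-2) = 3, y = -1 + (-2) = -3 -> checks out
step 3: x = 3 + (-5) = -2, y = -3 + (-3) = -6 -> matches
step 4: x = -2 + (-3) = -5, y = -6 + (-3) = -9 -> no discrepancy
step 5: x = -5 + (-6) = -11, y = -9 + (-9) = -18 -> checks out
step 6: x = -11 + (0) = -11, y = -18 + (2) = -16 -> no discrepancy
step 7: x = -11 + (-4) = -15, y = -16 + (6) = -10 -> consistent with the transcript
step 8: x = -15 + (7) = -8, y = -10 + (7) = -3 -> no discrepancy
step 9: x = -8 + (-8) = -16, y = -3 + (1) = -2 -> matches
No step deviates from the rules.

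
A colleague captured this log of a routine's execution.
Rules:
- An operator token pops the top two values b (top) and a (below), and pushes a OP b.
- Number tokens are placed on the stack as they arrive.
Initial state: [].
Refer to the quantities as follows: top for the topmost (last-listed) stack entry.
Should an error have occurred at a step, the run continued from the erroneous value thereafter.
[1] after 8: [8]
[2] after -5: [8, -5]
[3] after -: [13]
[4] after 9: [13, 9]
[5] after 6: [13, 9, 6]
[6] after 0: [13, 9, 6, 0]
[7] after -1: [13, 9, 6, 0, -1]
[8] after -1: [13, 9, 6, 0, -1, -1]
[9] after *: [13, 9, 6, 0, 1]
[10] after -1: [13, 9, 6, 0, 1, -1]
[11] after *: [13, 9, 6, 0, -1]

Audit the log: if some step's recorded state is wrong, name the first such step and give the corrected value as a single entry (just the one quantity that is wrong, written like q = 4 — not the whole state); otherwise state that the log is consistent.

no error

step 1: push 8: top = 8 -> same as recorded
step 2: push -5: top = -5 -> checks out
step 3: 8 - -5 = 13 -> confirmed correct
step 4: push 9: top = 9 -> agrees with the log
step 5: push 6: top = 6 -> agrees with the log
step 6: push 0: top = 0 -> confirmed correct
step 7: push -1: top = -1 -> consistent with the log
step 8: push -1: top = -1 -> in agreement
step 9: -1 * -1 = 1 -> exactly as logged
step 10: push -1: top = -1 -> verified
step 11: 1 * -1 = -1 -> verified
The whole run recomputes cleanly — no discrepancies.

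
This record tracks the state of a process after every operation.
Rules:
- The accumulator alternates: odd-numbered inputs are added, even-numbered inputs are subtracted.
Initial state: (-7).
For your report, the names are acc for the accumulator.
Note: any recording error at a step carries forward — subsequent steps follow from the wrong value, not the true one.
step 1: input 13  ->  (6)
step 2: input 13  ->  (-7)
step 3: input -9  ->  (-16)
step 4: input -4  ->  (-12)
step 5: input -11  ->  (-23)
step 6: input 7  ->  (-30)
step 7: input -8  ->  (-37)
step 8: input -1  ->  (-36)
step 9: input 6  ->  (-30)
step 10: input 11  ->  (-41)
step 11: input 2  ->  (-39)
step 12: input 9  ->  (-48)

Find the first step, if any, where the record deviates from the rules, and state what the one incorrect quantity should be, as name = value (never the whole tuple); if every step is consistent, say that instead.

Step 1: acc = -7 + 13 = 6 — no discrepancy.
Step 2: acc = 6 - 13 = -7 — consistent with the record.
Step 3: acc = -7 + -9 = -16 — matches.
Step 4: acc = -16 - -4 = -12 — no discrepancy.
Step 5: acc = -12 + -11 = -23 — verified.
Step 6: acc = -23 - 7 = -30 — no discrepancy.
Step 7: acc = -30 + -8 = -38 — not what was recorded.
That makes step 7 the first incorrect line — acc = -38 is what it should show.

step 7, acc = -38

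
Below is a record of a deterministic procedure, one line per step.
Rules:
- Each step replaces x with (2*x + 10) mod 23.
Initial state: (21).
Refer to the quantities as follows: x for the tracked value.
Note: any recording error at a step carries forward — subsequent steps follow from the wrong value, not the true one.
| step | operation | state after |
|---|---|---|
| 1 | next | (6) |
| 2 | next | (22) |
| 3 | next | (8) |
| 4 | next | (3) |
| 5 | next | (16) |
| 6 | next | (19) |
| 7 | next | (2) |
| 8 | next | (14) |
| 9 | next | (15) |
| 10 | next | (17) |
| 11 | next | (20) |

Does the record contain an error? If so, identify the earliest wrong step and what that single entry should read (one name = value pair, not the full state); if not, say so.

step 11, x = 21

Step 1: x = (2*21 + 10) mod 23 = 6 — consistent with the record.
Step 2: x = (2*6 + 10) mod 23 = 22 — in agreement.
Step 3: x = (2*22 + 10) mod 23 = 8 — same as recorded.
Step 4: x = (2*8 + 10) mod 23 = 3 — matches.
Step 5: x = (2*3 + 10) mod 23 = 16 — same as recorded.
Step 6: x = (2*16 + 10) mod 23 = 19 — exactly as logged.
Step 7: x = (2*19 + 10) mod 23 = 2 — in agreement.
Step 8: x = (2*2 + 10) mod 23 = 14 — in agreement.
Step 9: x = (2*14 + 10) mod 23 = 15 — exactly as logged.
Step 10: x = (2*15 + 10) mod 23 = 17 — confirmed correct.
Step 11: x = (2*17 + 10) mod 23 = 21 — not what was recorded.
Step 11 is the first one off; corrected, x = 21.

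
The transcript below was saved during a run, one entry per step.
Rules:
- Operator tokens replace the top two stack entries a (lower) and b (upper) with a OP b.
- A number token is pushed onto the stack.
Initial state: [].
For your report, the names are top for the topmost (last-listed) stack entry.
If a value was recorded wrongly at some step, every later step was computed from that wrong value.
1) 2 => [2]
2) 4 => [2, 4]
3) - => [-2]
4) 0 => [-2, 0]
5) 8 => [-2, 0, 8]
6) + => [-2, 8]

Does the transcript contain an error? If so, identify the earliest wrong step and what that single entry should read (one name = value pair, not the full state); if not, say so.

Recomputing the run from the initial state:
step 1: [2]
step 2: [2, 4]
step 3: [-2]
step 4: [-2, 0]
step 5: [-2, 0, 8]
step 6: [-2, 8]
This matches the transcript at every step.

no error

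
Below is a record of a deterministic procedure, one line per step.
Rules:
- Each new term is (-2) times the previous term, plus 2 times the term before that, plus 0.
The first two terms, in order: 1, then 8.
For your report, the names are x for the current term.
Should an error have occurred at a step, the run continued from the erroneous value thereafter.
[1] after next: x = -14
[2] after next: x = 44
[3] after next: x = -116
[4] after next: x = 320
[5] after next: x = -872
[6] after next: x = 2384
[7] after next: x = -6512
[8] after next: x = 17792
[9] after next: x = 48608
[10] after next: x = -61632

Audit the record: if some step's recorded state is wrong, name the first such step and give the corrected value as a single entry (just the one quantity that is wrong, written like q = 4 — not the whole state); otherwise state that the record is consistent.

step 9, x = -48608

1. x = -2*(8) + (2)*(1) + (0) = -14 (agrees with the record)
2. x = -2*(-14) + (2)*(8) + (0) = 44 (matches)
3. x = -2*(44) + (2)*(-14) + (0) = -116 (in agreement)
4. x = -2*(-116) + (2)*(44) + (0) = 320 (verified)
5. x = -2*(320) + (2)*(-116) + (0) = -872 (checks out)
6. x = -2*(-872) + (2)*(320) + (0) = 2384 (agrees with the record)
7. x = -2*(2384) + (2)*(-872) + (0) = -6512 (no discrepancy)
8. x = -2*(-6512) + (2)*(2384) + (0) = 17792 (matches)
9. x = -2*(17792) + (2)*(-6512) + (0) = -48608 (the entry is off here)
So the first discrepancy is step 9, where the right value is x = -48608.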